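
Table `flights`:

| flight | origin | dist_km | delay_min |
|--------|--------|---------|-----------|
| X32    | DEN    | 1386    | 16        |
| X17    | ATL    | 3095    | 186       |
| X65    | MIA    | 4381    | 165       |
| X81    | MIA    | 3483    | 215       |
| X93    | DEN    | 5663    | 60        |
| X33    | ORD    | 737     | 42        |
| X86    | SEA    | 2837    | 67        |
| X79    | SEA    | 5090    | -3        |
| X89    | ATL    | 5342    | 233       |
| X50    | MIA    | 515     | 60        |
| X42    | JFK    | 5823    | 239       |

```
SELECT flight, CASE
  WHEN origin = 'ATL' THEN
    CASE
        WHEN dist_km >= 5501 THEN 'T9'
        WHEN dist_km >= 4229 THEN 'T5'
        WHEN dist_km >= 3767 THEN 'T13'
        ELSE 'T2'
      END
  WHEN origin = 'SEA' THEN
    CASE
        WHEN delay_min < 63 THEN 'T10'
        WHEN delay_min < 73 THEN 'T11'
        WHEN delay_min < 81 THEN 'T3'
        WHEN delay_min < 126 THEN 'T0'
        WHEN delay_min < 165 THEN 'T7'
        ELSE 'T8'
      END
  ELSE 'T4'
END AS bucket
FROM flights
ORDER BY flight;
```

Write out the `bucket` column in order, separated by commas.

T2, T4, T4, T4, T4, T4, T10, T4, T11, T5, T4

flight=X17: origin='ATL' → inner[ELSE] → T2
flight=X32: origin='DEN' → outer ELSE → T4
flight=X33: origin='ORD' → outer ELSE → T4
flight=X42: origin='JFK' → outer ELSE → T4
flight=X50: origin='MIA' → outer ELSE → T4
flight=X65: origin='MIA' → outer ELSE → T4
flight=X79: origin='SEA' → inner[delay_min < 63] → T10
flight=X81: origin='MIA' → outer ELSE → T4
flight=X86: origin='SEA' → inner[delay_min < 73] → T11
flight=X89: origin='ATL' → inner[dist_km >= 4229] → T5
flight=X93: origin='DEN' → outer ELSE → T4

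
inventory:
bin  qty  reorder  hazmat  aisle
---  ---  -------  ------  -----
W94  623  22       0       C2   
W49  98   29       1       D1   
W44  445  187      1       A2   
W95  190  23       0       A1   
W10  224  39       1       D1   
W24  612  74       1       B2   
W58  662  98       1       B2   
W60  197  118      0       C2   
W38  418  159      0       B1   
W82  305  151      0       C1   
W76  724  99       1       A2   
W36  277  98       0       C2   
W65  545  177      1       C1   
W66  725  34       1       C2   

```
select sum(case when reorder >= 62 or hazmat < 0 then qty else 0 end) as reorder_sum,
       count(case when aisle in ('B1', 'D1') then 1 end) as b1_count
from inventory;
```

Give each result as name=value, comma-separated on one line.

[reorder_sum: reorder >= 62 or hazmat < 0]
bin=W94: ✗
bin=W49: ✗
bin=W44: ✓ → 445
bin=W95: ✗
bin=W10: ✗
bin=W24: ✓ → 612
bin=W58: ✓ → 662
bin=W60: ✓ → 197
bin=W38: ✓ → 418
bin=W82: ✓ → 305
bin=W76: ✓ → 724
bin=W36: ✓ → 277
bin=W65: ✓ → 545
bin=W66: ✗
reorder_sum = 445 + 612 + 662 + 197 + 418 + 305 + 724 + 277 + 545 = 4185
—
[b1_count: aisle in ('B1', 'D1')]
bin=W94: ✗
bin=W49: ✓ → 1
bin=W44: ✗
bin=W95: ✗
bin=W10: ✓ → 1
bin=W24: ✗
bin=W58: ✗
bin=W60: ✗
bin=W38: ✓ → 1
bin=W82: ✗
bin=W76: ✗
bin=W36: ✗
bin=W65: ✗
bin=W66: ✗
b1_count = COUNT(1, 1, 1) = 3

reorder_sum=4185, b1_count=3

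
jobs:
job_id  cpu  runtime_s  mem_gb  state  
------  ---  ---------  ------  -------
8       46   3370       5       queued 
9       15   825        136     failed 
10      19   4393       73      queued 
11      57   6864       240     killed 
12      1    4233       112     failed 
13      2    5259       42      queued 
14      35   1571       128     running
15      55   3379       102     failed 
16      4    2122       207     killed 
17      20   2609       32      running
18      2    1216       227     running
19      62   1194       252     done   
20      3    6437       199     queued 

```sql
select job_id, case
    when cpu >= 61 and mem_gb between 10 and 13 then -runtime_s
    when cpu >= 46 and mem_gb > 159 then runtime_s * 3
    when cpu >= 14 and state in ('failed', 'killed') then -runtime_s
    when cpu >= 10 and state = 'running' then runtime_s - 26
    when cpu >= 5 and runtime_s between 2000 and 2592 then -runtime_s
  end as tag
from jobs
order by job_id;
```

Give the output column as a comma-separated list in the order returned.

job_id=8: (no match → NULL) → NULL
job_id=9: cpu >= 14 and state in ('failed', 'killed') → -825
job_id=10: (no match → NULL) → NULL
job_id=11: cpu >= 46 and mem_gb > 159 → 20592
job_id=12: (no match → NULL) → NULL
job_id=13: (no match → NULL) → NULL
job_id=14: cpu >= 10 and state = 'running' → 1545
job_id=15: cpu >= 14 and state in ('failed', 'killed') → -3379
job_id=16: (no match → NULL) → NULL
job_id=17: cpu >= 10 and state = 'running' → 2583
job_id=18: (no match → NULL) → NULL
job_id=19: cpu >= 46 and mem_gb > 159 → 3582
job_id=20: (no match → NULL) → NULL

NULL, -825, NULL, 20592, NULL, NULL, 1545, -3379, NULL, 2583, NULL, 3582, NULL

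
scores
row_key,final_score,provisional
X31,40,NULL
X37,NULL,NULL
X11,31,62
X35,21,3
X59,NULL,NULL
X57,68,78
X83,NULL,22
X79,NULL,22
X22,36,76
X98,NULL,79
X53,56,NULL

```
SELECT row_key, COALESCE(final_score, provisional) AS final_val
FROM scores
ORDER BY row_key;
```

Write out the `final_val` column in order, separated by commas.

row_key=X11: final_score=31 → 31
row_key=X22: final_score=36 → 36
row_key=X31: final_score=40 → 40
row_key=X35: final_score=21 → 21
row_key=X37: final_score=NULL, provisional=NULL (all NULL) → NULL
row_key=X53: final_score=56 → 56
row_key=X57: final_score=68 → 68
row_key=X59: final_score=NULL, provisional=NULL (all NULL) → NULL
row_key=X79: final_score=NULL, provisional=22 → 22
row_key=X83: final_score=NULL, provisional=22 → 22
row_key=X98: final_score=NULL, provisional=79 → 79

31, 36, 40, 21, NULL, 56, 68, NULL, 22, 22, 79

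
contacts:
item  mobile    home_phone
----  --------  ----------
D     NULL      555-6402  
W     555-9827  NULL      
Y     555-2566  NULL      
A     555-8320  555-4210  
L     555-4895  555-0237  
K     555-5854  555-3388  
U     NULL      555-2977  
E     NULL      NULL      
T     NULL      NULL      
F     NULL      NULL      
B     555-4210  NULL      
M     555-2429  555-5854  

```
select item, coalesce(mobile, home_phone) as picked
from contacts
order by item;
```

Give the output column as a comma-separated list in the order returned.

item=A: mobile=555-8320 → 555-8320
item=B: mobile=555-4210 → 555-4210
item=D: mobile=NULL, home_phone=555-6402 → 555-6402
item=E: mobile=NULL, home_phone=NULL (all NULL) → NULL
item=F: mobile=NULL, home_phone=NULL (all NULL) → NULL
item=K: mobile=555-5854 → 555-5854
item=L: mobile=555-4895 → 555-4895
item=M: mobile=555-2429 → 555-2429
item=T: mobile=NULL, home_phone=NULL (all NULL) → NULL
item=U: mobile=NULL, home_phone=555-2977 → 555-2977
item=W: mobile=555-9827 → 555-9827
item=Y: mobile=555-2566 → 555-2566

555-8320, 555-4210, 555-6402, NULL, NULL, 555-5854, 555-4895, 555-2429, NULL, 555-2977, 555-9827, 555-2566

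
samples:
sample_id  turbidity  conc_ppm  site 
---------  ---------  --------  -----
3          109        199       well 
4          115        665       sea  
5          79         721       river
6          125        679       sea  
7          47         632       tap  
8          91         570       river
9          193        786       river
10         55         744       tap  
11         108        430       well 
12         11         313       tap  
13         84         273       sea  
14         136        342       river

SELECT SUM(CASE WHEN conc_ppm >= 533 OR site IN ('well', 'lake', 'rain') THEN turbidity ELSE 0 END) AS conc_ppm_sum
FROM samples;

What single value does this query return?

922

sample_id=3: ✓ → 109
sample_id=4: ✓ → 115
sample_id=5: ✓ → 79
sample_id=6: ✓ → 125
sample_id=7: ✓ → 47
sample_id=8: ✓ → 91
sample_id=9: ✓ → 193
sample_id=10: ✓ → 55
sample_id=11: ✓ → 108
sample_id=12: ✗
sample_id=13: ✗
sample_id=14: ✗
conc_ppm_sum = 109 + 115 + 79 + 125 + 47 + 91 + 193 + 55 + 108 = 922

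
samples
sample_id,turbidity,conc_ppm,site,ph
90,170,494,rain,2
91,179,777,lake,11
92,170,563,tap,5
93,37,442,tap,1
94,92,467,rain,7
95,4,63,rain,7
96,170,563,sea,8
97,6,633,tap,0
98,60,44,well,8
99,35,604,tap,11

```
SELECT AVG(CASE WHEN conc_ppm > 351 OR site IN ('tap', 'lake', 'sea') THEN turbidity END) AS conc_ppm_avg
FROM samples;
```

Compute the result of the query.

107.375

sample_id=90: ✓ → 170
sample_id=91: ✓ → 179
sample_id=92: ✓ → 170
sample_id=93: ✓ → 37
sample_id=94: ✓ → 92
sample_id=95: ✗
sample_id=96: ✓ → 170
sample_id=97: ✓ → 6
sample_id=98: ✗
sample_id=99: ✓ → 35
conc_ppm_avg = (170 + 179 + 170 + 37 + 92 + 170 + 6 + 35) / 8 = 107.375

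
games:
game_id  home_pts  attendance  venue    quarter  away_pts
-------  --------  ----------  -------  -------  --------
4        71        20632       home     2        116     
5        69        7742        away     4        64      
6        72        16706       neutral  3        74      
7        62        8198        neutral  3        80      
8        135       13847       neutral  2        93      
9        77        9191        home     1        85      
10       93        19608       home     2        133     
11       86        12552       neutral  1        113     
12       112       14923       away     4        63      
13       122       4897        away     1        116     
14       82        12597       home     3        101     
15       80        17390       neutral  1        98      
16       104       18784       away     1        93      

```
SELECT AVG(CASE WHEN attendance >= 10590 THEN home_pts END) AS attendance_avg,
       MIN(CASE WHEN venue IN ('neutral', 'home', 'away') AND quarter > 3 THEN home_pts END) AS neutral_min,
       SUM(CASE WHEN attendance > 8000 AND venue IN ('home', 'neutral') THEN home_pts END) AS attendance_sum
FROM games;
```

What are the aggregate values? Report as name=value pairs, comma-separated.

attendance_avg=92.7777777778, neutral_min=69, attendance_sum=758

[attendance_avg: attendance >= 10590]
game_id=4: ✓ → 71
game_id=5: ✗
game_id=6: ✓ → 72
game_id=7: ✗
game_id=8: ✓ → 135
game_id=9: ✗
game_id=10: ✓ → 93
game_id=11: ✓ → 86
game_id=12: ✓ → 112
game_id=13: ✗
game_id=14: ✓ → 82
game_id=15: ✓ → 80
game_id=16: ✓ → 104
attendance_avg = (71 + 72 + 135 + 93 + 86 + 112 + 82 + 80 + 104) / 9 = 92.7777777778
—
[neutral_min: venue IN ('neutral', 'home', 'away') AND quarter > 3]
game_id=4: ✗
game_id=5: ✓ → 69
game_id=6: ✗
game_id=7: ✗
game_id=8: ✗
game_id=9: ✗
game_id=10: ✗
game_id=11: ✗
game_id=12: ✓ → 112
game_id=13: ✗
game_id=14: ✗
game_id=15: ✗
game_id=16: ✗
neutral_min = MIN(69, 112) = 69
—
[attendance_sum: attendance > 8000 AND venue IN ('home', 'neutral')]
game_id=4: ✓ → 71
game_id=5: ✗
game_id=6: ✓ → 72
game_id=7: ✓ → 62
game_id=8: ✓ → 135
game_id=9: ✓ → 77
game_id=10: ✓ → 93
game_id=11: ✓ → 86
game_id=12: ✗
game_id=13: ✗
game_id=14: ✓ → 82
game_id=15: ✓ → 80
game_id=16: ✗
attendance_sum = 71 + 72 + 62 + 135 + 77 + 93 + 86 + 82 + 80 = 758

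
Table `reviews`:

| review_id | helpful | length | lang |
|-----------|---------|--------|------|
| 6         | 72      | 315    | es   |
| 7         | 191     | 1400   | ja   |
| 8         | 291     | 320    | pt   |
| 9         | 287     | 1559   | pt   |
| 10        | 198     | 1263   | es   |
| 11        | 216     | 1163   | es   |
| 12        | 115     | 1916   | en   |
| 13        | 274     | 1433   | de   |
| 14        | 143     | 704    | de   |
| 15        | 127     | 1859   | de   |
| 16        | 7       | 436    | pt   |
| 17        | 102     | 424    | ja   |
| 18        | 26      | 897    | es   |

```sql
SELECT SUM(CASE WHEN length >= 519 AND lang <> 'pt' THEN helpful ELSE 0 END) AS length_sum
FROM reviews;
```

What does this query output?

review_id=6: ✗
review_id=7: ✓ → 191
review_id=8: ✗
review_id=9: ✗
review_id=10: ✓ → 198
review_id=11: ✓ → 216
review_id=12: ✓ → 115
review_id=13: ✓ → 274
review_id=14: ✓ → 143
review_id=15: ✓ → 127
review_id=16: ✗
review_id=17: ✗
review_id=18: ✓ → 26
length_sum = 191 + 198 + 216 + 115 + 274 + 143 + 127 + 26 = 1290

1290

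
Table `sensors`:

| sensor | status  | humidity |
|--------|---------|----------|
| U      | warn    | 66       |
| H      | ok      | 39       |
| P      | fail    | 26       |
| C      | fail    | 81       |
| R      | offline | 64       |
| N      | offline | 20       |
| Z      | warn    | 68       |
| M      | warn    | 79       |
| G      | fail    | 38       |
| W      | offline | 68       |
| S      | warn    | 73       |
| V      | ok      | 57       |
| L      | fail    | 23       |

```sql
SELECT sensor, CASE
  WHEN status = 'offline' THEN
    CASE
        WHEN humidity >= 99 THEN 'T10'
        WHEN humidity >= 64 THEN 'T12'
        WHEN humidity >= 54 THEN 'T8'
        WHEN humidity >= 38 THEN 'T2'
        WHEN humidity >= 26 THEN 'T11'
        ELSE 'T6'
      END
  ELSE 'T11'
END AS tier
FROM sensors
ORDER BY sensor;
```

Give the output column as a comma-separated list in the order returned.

T11, T11, T11, T11, T11, T6, T11, T12, T11, T11, T11, T12, T11

sensor=C: status='fail' → outer ELSE → T11
sensor=G: status='fail' → outer ELSE → T11
sensor=H: status='ok' → outer ELSE → T11
sensor=L: status='fail' → outer ELSE → T11
sensor=M: status='warn' → outer ELSE → T11
sensor=N: status='offline' → inner[ELSE] → T6
sensor=P: status='fail' → outer ELSE → T11
sensor=R: status='offline' → inner[humidity >= 64] → T12
sensor=S: status='warn' → outer ELSE → T11
sensor=U: status='warn' → outer ELSE → T11
sensor=V: status='ok' → outer ELSE → T11
sensor=W: status='offline' → inner[humidity >= 64] → T12
sensor=Z: status='warn' → outer ELSE → T11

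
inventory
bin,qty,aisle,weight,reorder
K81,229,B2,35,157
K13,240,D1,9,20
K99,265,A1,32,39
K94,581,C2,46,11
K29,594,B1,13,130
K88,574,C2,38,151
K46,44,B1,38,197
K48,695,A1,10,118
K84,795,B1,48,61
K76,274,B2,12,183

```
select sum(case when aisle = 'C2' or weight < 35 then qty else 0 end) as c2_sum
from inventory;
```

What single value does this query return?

bin=K81: ✗
bin=K13: ✓ → 240
bin=K99: ✓ → 265
bin=K94: ✓ → 581
bin=K29: ✓ → 594
bin=K88: ✓ → 574
bin=K46: ✗
bin=K48: ✓ → 695
bin=K84: ✗
bin=K76: ✓ → 274
c2_sum = 240 + 265 + 581 + 594 + 574 + 695 + 274 = 3223

3223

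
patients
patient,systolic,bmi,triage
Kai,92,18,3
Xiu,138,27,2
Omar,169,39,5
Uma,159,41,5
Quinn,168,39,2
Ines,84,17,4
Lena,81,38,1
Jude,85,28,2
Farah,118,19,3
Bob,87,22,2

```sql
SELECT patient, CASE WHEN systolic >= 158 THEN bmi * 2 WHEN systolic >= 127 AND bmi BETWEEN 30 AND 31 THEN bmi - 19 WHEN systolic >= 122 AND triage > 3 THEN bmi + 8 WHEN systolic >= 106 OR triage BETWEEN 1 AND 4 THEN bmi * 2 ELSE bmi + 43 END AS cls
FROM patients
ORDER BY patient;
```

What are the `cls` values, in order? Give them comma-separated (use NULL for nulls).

44, 38, 34, 56, 36, 76, 78, 78, 82, 54

patient=Bob: systolic >= 106 OR triage BETWEEN 1 AND 4 → 44
patient=Farah: systolic >= 106 OR triage BETWEEN 1 AND 4 → 38
patient=Ines: systolic >= 106 OR triage BETWEEN 1 AND 4 → 34
patient=Jude: systolic >= 106 OR triage BETWEEN 1 AND 4 → 56
patient=Kai: systolic >= 106 OR triage BETWEEN 1 AND 4 → 36
patient=Lena: systolic >= 106 OR triage BETWEEN 1 AND 4 → 76
patient=Omar: systolic >= 158 → 78
patient=Quinn: systolic >= 158 → 78
patient=Uma: systolic >= 158 → 82
patient=Xiu: systolic >= 106 OR triage BETWEEN 1 AND 4 → 54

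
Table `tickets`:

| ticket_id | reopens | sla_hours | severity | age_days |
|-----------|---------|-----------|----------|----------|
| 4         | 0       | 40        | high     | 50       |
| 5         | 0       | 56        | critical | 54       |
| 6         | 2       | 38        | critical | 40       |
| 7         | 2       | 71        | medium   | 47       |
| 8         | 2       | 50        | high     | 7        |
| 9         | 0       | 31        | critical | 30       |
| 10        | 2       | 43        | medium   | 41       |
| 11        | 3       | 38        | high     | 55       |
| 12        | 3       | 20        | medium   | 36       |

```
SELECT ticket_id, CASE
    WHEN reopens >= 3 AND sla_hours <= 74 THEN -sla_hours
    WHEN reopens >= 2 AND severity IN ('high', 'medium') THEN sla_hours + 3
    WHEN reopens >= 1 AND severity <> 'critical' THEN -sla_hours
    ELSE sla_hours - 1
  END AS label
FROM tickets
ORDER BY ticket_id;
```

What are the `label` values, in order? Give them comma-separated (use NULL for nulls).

ticket_id=4: ELSE → 39
ticket_id=5: ELSE → 55
ticket_id=6: ELSE → 37
ticket_id=7: reopens >= 2 AND severity IN ('high', 'medium') → 74
ticket_id=8: reopens >= 2 AND severity IN ('high', 'medium') → 53
ticket_id=9: ELSE → 30
ticket_id=10: reopens >= 2 AND severity IN ('high', 'medium') → 46
ticket_id=11: reopens >= 3 AND sla_hours <= 74 → -38
ticket_id=12: reopens >= 3 AND sla_hours <= 74 → -20

39, 55, 37, 74, 53, 30, 46, -38, -20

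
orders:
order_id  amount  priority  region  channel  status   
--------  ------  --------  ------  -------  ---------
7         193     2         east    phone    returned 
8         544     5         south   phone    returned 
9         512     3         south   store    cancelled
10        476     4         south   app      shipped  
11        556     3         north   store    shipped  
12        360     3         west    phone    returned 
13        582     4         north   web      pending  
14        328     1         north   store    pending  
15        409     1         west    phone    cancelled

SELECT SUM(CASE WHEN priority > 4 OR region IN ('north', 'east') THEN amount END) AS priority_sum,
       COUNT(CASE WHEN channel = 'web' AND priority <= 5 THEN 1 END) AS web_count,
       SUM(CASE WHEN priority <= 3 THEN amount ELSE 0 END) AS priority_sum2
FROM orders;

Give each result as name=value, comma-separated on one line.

[priority_sum: priority > 4 OR region IN ('north', 'east')]
order_id=7: ✓ → 193
order_id=8: ✓ → 544
order_id=9: ✗
order_id=10: ✗
order_id=11: ✓ → 556
order_id=12: ✗
order_id=13: ✓ → 582
order_id=14: ✓ → 328
order_id=15: ✗
priority_sum = 193 + 544 + 556 + 582 + 328 = 2203
—
[web_count: channel = 'web' AND priority <= 5]
order_id=7: ✗
order_id=8: ✗
order_id=9: ✗
order_id=10: ✗
order_id=11: ✗
order_id=12: ✗
order_id=13: ✓ → 1
order_id=14: ✗
order_id=15: ✗
web_count = COUNT(1) = 1
—
[priority_sum2: priority <= 3]
order_id=7: ✓ → 193
order_id=8: ✗
order_id=9: ✓ → 512
order_id=10: ✗
order_id=11: ✓ → 556
order_id=12: ✓ → 360
order_id=13: ✗
order_id=14: ✓ → 328
order_id=15: ✓ → 409
priority_sum2 = 193 + 512 + 556 + 360 + 328 + 409 = 2358

priority_sum=2203, web_count=1, priority_sum2=2358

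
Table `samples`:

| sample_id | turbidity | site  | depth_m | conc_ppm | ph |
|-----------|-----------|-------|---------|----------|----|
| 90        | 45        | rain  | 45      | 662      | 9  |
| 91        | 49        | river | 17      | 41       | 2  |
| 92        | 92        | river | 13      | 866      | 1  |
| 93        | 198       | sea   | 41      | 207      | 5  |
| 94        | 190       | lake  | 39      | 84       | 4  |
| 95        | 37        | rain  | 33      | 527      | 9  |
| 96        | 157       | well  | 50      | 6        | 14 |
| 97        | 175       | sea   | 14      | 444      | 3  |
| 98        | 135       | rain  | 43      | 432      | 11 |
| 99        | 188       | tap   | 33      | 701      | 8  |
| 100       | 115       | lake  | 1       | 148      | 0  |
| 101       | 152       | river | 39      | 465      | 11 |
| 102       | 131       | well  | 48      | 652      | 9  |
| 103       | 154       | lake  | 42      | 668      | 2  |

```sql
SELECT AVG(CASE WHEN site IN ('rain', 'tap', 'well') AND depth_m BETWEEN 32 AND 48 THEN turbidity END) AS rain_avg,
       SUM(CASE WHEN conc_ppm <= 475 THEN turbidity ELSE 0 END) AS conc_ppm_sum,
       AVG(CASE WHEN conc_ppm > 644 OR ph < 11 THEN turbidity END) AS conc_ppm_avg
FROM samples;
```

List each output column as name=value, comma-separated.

rain_avg=107.2, conc_ppm_sum=1171, conc_ppm_avg=124.9090909091

[rain_avg: site IN ('rain', 'tap', 'well') AND depth_m BETWEEN 32 AND 48]
sample_id=90: ✓ → 45
sample_id=91: ✗
sample_id=92: ✗
sample_id=93: ✗
sample_id=94: ✗
sample_id=95: ✓ → 37
sample_id=96: ✗
sample_id=97: ✗
sample_id=98: ✓ → 135
sample_id=99: ✓ → 188
sample_id=100: ✗
sample_id=101: ✗
sample_id=102: ✓ → 131
sample_id=103: ✗
rain_avg = (45 + 37 + 135 + 188 + 131) / 5 = 107.2
—
[conc_ppm_sum: conc_ppm <= 475]
sample_id=90: ✗
sample_id=91: ✓ → 49
sample_id=92: ✗
sample_id=93: ✓ → 198
sample_id=94: ✓ → 190
sample_id=95: ✗
sample_id=96: ✓ → 157
sample_id=97: ✓ → 175
sample_id=98: ✓ → 135
sample_id=99: ✗
sample_id=100: ✓ → 115
sample_id=101: ✓ → 152
sample_id=102: ✗
sample_id=103: ✗
conc_ppm_sum = 49 + 198 + 190 + 157 + 175 + 135 + 115 + 152 = 1171
—
[conc_ppm_avg: conc_ppm > 644 OR ph < 11]
sample_id=90: ✓ → 45
sample_id=91: ✓ → 49
sample_id=92: ✓ → 92
sample_id=93: ✓ → 198
sample_id=94: ✓ → 190
sample_id=95: ✓ → 37
sample_id=96: ✗
sample_id=97: ✓ → 175
sample_id=98: ✗
sample_id=99: ✓ → 188
sample_id=100: ✓ → 115
sample_id=101: ✗
sample_id=102: ✓ → 131
sample_id=103: ✓ → 154
conc_ppm_avg = (45 + 49 + 92 + 198 + 190 + 37 + 175 + 188 + 115 + 131 + 154) / 11 = 124.9090909091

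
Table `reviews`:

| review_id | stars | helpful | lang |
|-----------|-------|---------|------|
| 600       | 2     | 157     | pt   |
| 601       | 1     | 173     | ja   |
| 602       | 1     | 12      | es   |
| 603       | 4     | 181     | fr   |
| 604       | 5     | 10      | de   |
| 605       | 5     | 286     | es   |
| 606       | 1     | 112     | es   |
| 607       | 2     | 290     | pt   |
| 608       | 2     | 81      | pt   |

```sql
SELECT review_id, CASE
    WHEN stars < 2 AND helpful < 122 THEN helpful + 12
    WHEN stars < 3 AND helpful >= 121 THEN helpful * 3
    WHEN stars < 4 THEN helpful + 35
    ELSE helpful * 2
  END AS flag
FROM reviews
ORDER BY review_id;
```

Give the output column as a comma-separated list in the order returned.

471, 519, 24, 362, 20, 572, 124, 870, 116

review_id=600: stars < 3 AND helpful >= 121 → 471
review_id=601: stars < 3 AND helpful >= 121 → 519
review_id=602: stars < 2 AND helpful < 122 → 24
review_id=603: ELSE → 362
review_id=604: ELSE → 20
review_id=605: ELSE → 572
review_id=606: stars < 2 AND helpful < 122 → 124
review_id=607: stars < 3 AND helpful >= 121 → 870
review_id=608: stars < 4 → 116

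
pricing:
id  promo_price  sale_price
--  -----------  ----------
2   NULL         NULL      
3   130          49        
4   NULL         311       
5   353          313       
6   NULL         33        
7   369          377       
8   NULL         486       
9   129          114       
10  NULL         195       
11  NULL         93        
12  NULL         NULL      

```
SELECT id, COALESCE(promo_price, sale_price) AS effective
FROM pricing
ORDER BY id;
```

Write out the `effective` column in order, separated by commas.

id=2: promo_price=NULL, sale_price=NULL (all NULL) → NULL
id=3: promo_price=130 → 130
id=4: promo_price=NULL, sale_price=311 → 311
id=5: promo_price=353 → 353
id=6: promo_price=NULL, sale_price=33 → 33
id=7: promo_price=369 → 369
id=8: promo_price=NULL, sale_price=486 → 486
id=9: promo_price=129 → 129
id=10: promo_price=NULL, sale_price=195 → 195
id=11: promo_price=NULL, sale_price=93 → 93
id=12: promo_price=NULL, sale_price=NULL (all NULL) → NULL

NULL, 130, 311, 353, 33, 369, 486, 129, 195, 93, NULL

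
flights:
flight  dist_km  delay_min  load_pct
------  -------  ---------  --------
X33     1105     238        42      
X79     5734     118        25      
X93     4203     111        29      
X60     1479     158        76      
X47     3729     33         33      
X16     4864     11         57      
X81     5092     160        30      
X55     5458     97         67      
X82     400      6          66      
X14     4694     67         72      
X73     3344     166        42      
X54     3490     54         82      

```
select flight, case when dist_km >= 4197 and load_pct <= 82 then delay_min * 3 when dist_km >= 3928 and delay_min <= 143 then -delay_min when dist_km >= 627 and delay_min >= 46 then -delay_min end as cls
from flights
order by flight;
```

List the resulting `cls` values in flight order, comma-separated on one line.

201, 33, -238, NULL, -54, 291, -158, -166, 354, 480, NULL, 333

flight=X14: dist_km >= 4197 and load_pct <= 82 → 201
flight=X16: dist_km >= 4197 and load_pct <= 82 → 33
flight=X33: dist_km >= 627 and delay_min >= 46 → -238
flight=X47: (no match → NULL) → NULL
flight=X54: dist_km >= 627 and delay_min >= 46 → -54
flight=X55: dist_km >= 4197 and load_pct <= 82 → 291
flight=X60: dist_km >= 627 and delay_min >= 46 → -158
flight=X73: dist_km >= 627 and delay_min >= 46 → -166
flight=X79: dist_km >= 4197 and load_pct <= 82 → 354
flight=X81: dist_km >= 4197 and load_pct <= 82 → 480
flight=X82: (no match → NULL) → NULL
flight=X93: dist_km >= 4197 and load_pct <= 82 → 333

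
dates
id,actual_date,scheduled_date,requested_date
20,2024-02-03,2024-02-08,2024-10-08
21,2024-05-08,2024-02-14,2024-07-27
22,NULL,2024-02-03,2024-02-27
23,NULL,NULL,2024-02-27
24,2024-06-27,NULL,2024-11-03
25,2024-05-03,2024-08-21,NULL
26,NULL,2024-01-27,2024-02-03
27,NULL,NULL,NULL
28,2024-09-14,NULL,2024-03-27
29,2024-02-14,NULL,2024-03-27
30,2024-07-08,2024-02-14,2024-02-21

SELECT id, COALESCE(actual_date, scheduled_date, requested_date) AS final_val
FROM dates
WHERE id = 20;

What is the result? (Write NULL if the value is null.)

2024-02-03

id = 20: actual_date=2024-02-03, scheduled_date=2024-02-08, requested_date=2024-10-08.
actual_date=2024-02-03 → 2024-02-03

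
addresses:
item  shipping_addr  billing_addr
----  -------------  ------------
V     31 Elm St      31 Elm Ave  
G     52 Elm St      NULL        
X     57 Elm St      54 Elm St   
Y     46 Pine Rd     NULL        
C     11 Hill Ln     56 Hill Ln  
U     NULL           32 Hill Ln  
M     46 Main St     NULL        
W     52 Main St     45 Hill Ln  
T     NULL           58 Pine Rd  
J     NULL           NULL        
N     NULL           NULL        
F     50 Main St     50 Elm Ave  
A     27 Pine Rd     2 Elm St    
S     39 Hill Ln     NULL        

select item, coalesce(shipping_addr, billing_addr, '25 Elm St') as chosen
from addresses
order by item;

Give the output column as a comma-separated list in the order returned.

27 Pine Rd, 11 Hill Ln, 50 Main St, 52 Elm St, 25 Elm St, 46 Main St, 25 Elm St, 39 Hill Ln, 58 Pine Rd, 32 Hill Ln, 31 Elm St, 52 Main St, 57 Elm St, 46 Pine Rd

item=A: shipping_addr=27 Pine Rd → 27 Pine Rd
item=C: shipping_addr=11 Hill Ln → 11 Hill Ln
item=F: shipping_addr=50 Main St → 50 Main St
item=G: shipping_addr=52 Elm St → 52 Elm St
item=J: shipping_addr=NULL, billing_addr=NULL, → literal 25 Elm St → 25 Elm St
item=M: shipping_addr=46 Main St → 46 Main St
item=N: shipping_addr=NULL, billing_addr=NULL, → literal 25 Elm St → 25 Elm St
item=S: shipping_addr=39 Hill Ln → 39 Hill Ln
item=T: shipping_addr=NULL, billing_addr=58 Pine Rd → 58 Pine Rd
item=U: shipping_addr=NULL, billing_addr=32 Hill Ln → 32 Hill Ln
item=V: shipping_addr=31 Elm St → 31 Elm St
item=W: shipping_addr=52 Main St → 52 Main St
item=X: shipping_addr=57 Elm St → 57 Elm St
item=Y: shipping_addr=46 Pine Rd → 46 Pine Rd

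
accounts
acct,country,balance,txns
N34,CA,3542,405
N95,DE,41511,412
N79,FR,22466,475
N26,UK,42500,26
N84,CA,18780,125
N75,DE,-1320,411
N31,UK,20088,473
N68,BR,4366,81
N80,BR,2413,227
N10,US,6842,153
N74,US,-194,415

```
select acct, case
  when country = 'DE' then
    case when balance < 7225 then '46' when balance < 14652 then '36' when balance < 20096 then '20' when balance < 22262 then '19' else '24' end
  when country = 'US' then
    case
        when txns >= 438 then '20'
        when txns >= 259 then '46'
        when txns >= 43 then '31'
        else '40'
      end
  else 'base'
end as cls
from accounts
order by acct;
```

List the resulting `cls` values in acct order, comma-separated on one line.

acct=N10: country='US' → inner[txns >= 43] → 31
acct=N26: country='UK' → outer ELSE → base
acct=N31: country='UK' → outer ELSE → base
acct=N34: country='CA' → outer ELSE → base
acct=N68: country='BR' → outer ELSE → base
acct=N74: country='US' → inner[txns >= 259] → 46
acct=N75: country='DE' → inner[balance < 7225] → 46
acct=N79: country='FR' → outer ELSE → base
acct=N80: country='BR' → outer ELSE → base
acct=N84: country='CA' → outer ELSE → base
acct=N95: country='DE' → inner[ELSE] → 24

31, base, base, base, base, 46, 46, base, base, base, 24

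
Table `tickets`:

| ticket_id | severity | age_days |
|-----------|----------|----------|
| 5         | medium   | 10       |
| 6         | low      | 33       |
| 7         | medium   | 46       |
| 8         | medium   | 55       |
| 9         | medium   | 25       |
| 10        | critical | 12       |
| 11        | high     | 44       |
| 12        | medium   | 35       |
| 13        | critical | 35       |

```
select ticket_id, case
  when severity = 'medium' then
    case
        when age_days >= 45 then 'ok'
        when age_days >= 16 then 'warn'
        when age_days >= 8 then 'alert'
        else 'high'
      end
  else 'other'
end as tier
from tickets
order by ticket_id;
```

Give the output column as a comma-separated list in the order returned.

alert, other, ok, ok, warn, other, other, warn, other

ticket_id=5: severity='medium' → inner[age_days >= 8] → alert
ticket_id=6: severity='low' → outer ELSE → other
ticket_id=7: severity='medium' → inner[age_days >= 45] → ok
ticket_id=8: severity='medium' → inner[age_days >= 45] → ok
ticket_id=9: severity='medium' → inner[age_days >= 16] → warn
ticket_id=10: severity='critical' → outer ELSE → other
ticket_id=11: severity='high' → outer ELSE → other
ticket_id=12: severity='medium' → inner[age_days >= 16] → warn
ticket_id=13: severity='critical' → outer ELSE → other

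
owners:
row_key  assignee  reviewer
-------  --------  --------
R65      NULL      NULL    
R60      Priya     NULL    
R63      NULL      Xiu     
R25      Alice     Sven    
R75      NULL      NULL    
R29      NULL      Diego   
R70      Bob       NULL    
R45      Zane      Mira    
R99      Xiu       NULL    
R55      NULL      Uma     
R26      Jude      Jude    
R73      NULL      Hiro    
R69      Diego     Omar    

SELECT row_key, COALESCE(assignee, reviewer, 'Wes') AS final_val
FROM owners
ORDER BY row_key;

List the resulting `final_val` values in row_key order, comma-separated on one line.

Alice, Jude, Diego, Zane, Uma, Priya, Xiu, Wes, Diego, Bob, Hiro, Wes, Xiu

row_key=R25: assignee=Alice → Alice
row_key=R26: assignee=Jude → Jude
row_key=R29: assignee=NULL, reviewer=Diego → Diego
row_key=R45: assignee=Zane → Zane
row_key=R55: assignee=NULL, reviewer=Uma → Uma
row_key=R60: assignee=Priya → Priya
row_key=R63: assignee=NULL, reviewer=Xiu → Xiu
row_key=R65: assignee=NULL, reviewer=NULL, → literal Wes → Wes
row_key=R69: assignee=Diego → Diego
row_key=R70: assignee=Bob → Bob
row_key=R73: assignee=NULL, reviewer=Hiro → Hiro
row_key=R75: assignee=NULL, reviewer=NULL, → literal Wes → Wes
row_key=R99: assignee=Xiu → Xiu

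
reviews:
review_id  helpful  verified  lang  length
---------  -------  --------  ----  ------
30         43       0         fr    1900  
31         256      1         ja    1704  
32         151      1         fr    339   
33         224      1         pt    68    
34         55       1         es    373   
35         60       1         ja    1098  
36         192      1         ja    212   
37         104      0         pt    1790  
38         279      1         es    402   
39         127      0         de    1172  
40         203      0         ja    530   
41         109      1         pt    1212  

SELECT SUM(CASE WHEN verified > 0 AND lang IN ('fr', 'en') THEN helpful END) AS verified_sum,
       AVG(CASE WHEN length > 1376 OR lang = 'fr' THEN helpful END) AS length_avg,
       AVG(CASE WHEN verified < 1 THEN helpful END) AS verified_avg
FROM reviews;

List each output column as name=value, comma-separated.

[verified_sum: verified > 0 AND lang IN ('fr', 'en')]
review_id=30: ✗
review_id=31: ✗
review_id=32: ✓ → 151
review_id=33: ✗
review_id=34: ✗
review_id=35: ✗
review_id=36: ✗
review_id=37: ✗
review_id=38: ✗
review_id=39: ✗
review_id=40: ✗
review_id=41: ✗
verified_sum = 151
—
[length_avg: length > 1376 OR lang = 'fr']
review_id=30: ✓ → 43
review_id=31: ✓ → 256
review_id=32: ✓ → 151
review_id=33: ✗
review_id=34: ✗
review_id=35: ✗
review_id=36: ✗
review_id=37: ✓ → 104
review_id=38: ✗
review_id=39: ✗
review_id=40: ✗
review_id=41: ✗
length_avg = (43 + 256 + 151 + 104) / 4 = 138.5
—
[verified_avg: verified < 1]
review_id=30: ✓ → 43
review_id=31: ✗
review_id=32: ✗
review_id=33: ✗
review_id=34: ✗
review_id=35: ✗
review_id=36: ✗
review_id=37: ✓ → 104
review_id=38: ✗
review_id=39: ✓ → 127
review_id=40: ✓ → 203
review_id=41: ✗
verified_avg = (43 + 104 + 127 + 203) / 4 = 119.25

verified_sum=151, length_avg=138.5, verified_avg=119.25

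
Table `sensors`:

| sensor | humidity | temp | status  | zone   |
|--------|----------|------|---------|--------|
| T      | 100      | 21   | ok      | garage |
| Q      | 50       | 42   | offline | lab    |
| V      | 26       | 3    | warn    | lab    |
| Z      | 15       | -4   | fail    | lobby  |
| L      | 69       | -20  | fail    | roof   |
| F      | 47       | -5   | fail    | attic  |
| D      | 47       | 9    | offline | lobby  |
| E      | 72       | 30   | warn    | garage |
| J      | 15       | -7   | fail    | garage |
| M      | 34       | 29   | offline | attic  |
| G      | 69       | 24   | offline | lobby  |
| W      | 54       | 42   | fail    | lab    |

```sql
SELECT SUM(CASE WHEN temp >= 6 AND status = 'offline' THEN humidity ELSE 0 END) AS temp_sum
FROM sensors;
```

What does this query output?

sensor=T: ✗
sensor=Q: ✓ → 50
sensor=V: ✗
sensor=Z: ✗
sensor=L: ✗
sensor=F: ✗
sensor=D: ✓ → 47
sensor=E: ✗
sensor=J: ✗
sensor=M: ✓ → 34
sensor=G: ✓ → 69
sensor=W: ✗
temp_sum = 50 + 47 + 34 + 69 = 200

200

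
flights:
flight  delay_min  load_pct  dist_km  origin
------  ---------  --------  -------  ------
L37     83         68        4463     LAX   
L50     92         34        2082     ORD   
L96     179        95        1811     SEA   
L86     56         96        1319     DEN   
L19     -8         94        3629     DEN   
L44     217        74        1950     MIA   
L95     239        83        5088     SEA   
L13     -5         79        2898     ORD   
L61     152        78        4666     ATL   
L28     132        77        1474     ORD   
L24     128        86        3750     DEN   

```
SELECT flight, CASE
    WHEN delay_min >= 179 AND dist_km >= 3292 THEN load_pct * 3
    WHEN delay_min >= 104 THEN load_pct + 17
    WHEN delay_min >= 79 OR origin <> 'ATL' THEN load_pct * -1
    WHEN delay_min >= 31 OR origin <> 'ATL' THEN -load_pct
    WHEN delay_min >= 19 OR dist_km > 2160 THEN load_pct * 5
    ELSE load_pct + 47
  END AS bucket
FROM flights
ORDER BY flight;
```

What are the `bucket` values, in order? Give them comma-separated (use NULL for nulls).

-79, -94, 103, 94, -68, 91, -34, 95, -96, 249, 112

flight=L13: delay_min >= 79 OR origin <> 'ATL' → -79
flight=L19: delay_min >= 79 OR origin <> 'ATL' → -94
flight=L24: delay_min >= 104 → 103
flight=L28: delay_min >= 104 → 94
flight=L37: delay_min >= 79 OR origin <> 'ATL' → -68
flight=L44: delay_min >= 104 → 91
flight=L50: delay_min >= 79 OR origin <> 'ATL' → -34
flight=L61: delay_min >= 104 → 95
flight=L86: delay_min >= 79 OR origin <> 'ATL' → -96
flight=L95: delay_min >= 179 AND dist_km >= 3292 → 249
flight=L96: delay_min >= 104 → 112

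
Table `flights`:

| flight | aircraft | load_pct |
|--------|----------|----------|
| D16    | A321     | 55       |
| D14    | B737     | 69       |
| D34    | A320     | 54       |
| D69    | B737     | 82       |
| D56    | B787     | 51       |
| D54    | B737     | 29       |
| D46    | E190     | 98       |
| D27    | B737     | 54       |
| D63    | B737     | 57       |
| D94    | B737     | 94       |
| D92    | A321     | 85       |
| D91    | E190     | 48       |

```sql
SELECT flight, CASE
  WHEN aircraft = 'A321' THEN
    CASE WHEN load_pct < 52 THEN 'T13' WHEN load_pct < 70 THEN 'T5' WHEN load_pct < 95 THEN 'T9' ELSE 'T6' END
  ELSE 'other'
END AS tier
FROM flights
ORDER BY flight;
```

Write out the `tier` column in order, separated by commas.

other, T5, other, other, other, other, other, other, other, other, T9, other

flight=D14: aircraft='B737' → outer ELSE → other
flight=D16: aircraft='A321' → inner[load_pct < 70] → T5
flight=D27: aircraft='B737' → outer ELSE → other
flight=D34: aircraft='A320' → outer ELSE → other
flight=D46: aircraft='E190' → outer ELSE → other
flight=D54: aircraft='B737' → outer ELSE → other
flight=D56: aircraft='B787' → outer ELSE → other
flight=D63: aircraft='B737' → outer ELSE → other
flight=D69: aircraft='B737' → outer ELSE → other
flight=D91: aircraft='E190' → outer ELSE → other
flight=D92: aircraft='A321' → inner[load_pct < 95] → T9
flight=D94: aircraft='B737' → outer ELSE → other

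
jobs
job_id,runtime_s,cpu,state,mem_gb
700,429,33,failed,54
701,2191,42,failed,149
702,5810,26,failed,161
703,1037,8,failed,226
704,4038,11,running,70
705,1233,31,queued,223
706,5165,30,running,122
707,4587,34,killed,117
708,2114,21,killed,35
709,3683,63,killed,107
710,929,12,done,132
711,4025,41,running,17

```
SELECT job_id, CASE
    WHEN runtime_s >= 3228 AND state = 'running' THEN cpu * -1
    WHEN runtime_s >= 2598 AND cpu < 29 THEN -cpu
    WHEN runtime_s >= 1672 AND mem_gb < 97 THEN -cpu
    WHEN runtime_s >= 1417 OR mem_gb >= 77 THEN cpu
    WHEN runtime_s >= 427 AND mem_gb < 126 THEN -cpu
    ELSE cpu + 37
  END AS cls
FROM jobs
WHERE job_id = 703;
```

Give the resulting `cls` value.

8

job_id = 703: runtime_s=1037, cpu=8, state=failed, mem_gb=226.
runtime_s >= 3228 AND state = 'running' → false
runtime_s >= 2598 AND cpu < 29 → false
runtime_s >= 1672 AND mem_gb < 97 → false
runtime_s >= 1417 OR mem_gb >= 77 → true → 8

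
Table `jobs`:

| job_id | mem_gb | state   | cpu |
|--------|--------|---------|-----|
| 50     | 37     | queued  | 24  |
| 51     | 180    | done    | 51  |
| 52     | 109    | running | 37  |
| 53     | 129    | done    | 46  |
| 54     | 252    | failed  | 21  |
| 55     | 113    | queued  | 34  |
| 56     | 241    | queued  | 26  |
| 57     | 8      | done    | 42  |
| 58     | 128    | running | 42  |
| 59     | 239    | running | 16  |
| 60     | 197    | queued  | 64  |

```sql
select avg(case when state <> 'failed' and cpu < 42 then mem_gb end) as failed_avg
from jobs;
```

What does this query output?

147.8

job_id=50: ✓ → 37
job_id=51: ✗
job_id=52: ✓ → 109
job_id=53: ✗
job_id=54: ✗
job_id=55: ✓ → 113
job_id=56: ✓ → 241
job_id=57: ✗
job_id=58: ✗
job_id=59: ✓ → 239
job_id=60: ✗
failed_avg = (37 + 109 + 113 + 241 + 239) / 5 = 147.8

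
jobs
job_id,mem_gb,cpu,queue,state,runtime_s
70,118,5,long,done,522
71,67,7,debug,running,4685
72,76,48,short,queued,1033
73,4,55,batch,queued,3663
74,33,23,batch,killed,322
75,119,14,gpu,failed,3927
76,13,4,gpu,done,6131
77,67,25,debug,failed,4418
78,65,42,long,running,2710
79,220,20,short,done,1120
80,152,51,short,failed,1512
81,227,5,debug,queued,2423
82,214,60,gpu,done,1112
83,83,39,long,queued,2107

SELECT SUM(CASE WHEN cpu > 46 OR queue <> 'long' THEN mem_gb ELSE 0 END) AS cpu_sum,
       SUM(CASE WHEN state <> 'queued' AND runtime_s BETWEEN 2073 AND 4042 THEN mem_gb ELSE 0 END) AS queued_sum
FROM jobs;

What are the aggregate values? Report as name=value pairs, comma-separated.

cpu_sum=1192, queued_sum=184

[cpu_sum: cpu > 46 OR queue <> 'long']
job_id=70: ✗
job_id=71: ✓ → 67
job_id=72: ✓ → 76
job_id=73: ✓ → 4
job_id=74: ✓ → 33
job_id=75: ✓ → 119
job_id=76: ✓ → 13
job_id=77: ✓ → 67
job_id=78: ✗
job_id=79: ✓ → 220
job_id=80: ✓ → 152
job_id=81: ✓ → 227
job_id=82: ✓ → 214
job_id=83: ✗
cpu_sum = 67 + 76 + 4 + 33 + 119 + 13 + 67 + 220 + 152 + 227 + 214 = 1192
—
[queued_sum: state <> 'queued' AND runtime_s BETWEEN 2073 AND 4042]
job_id=70: ✗
job_id=71: ✗
job_id=72: ✗
job_id=73: ✗
job_id=74: ✗
job_id=75: ✓ → 119
job_id=76: ✗
job_id=77: ✗
job_id=78: ✓ → 65
job_id=79: ✗
job_id=80: ✗
job_id=81: ✗
job_id=82: ✗
job_id=83: ✗
queued_sum = 119 + 65 = 184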